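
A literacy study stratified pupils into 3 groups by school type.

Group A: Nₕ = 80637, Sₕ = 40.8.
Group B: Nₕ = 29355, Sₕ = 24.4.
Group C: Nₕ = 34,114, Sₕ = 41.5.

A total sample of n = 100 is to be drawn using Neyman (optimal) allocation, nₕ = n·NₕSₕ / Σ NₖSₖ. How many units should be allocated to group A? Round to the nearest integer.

Σ NₕSₕ = 80637·40.8 + 29355·24.4 + 34114·41.5 = 5421982.6.
Share for A: 3289989.6/5421982.6 = 0.60679.
n_A = 100 × 0.60679 = 60.679... → 61.

61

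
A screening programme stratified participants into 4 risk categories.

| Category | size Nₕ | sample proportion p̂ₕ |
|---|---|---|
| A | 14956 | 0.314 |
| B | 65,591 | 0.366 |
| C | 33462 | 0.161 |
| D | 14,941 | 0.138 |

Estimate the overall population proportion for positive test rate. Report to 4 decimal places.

Wₕ = Nₕ/N with N = 128950: 0.1160, 0.5087, 0.2595, 0.1159.
p̂_st = 0.1160·0.314 + 0.5087·0.366 + 0.2595·0.161 + 0.1159·0.138 ≈ 0.280355... → 0.2804.

0.2804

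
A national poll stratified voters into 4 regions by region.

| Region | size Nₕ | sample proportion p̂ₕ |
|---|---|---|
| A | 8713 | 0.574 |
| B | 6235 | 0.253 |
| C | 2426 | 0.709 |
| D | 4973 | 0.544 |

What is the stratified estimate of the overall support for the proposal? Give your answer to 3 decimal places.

Wₕ = Nₕ/N with N = 22347: 0.3899, 0.2790, 0.1086, 0.2225.
p̂_st = 0.3899·0.574 + 0.2790·0.253 + 0.1086·0.709 + 0.2225·0.544 ≈ 0.49242... → 0.492.

0.492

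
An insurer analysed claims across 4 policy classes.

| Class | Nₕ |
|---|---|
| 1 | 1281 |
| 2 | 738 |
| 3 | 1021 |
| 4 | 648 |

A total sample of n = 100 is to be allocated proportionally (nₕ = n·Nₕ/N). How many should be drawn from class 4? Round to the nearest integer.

18

N = 1281 + 738 + 1021 + 648 = 3688.
n_4 = 100·648/3688 = 17.570... → 18.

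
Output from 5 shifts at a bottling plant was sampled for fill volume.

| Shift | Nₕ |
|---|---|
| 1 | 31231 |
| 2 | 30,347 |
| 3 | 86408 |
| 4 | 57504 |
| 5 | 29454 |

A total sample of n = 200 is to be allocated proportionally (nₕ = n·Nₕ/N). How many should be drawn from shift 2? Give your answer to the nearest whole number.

26

N = 31231 + 30347 + 86408 + 57504 + 29454 = 234944.
n_2 = 200·30347/234944 = 25.833... → 26.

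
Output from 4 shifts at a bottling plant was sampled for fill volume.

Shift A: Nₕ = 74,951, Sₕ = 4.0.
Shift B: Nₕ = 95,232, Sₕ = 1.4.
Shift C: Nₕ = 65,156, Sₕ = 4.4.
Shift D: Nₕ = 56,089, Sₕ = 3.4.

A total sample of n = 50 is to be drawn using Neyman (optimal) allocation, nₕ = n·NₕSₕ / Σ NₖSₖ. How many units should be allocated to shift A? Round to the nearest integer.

16

Σ NₕSₕ = 74951·4.0 + 95232·1.4 + 65156·4.4 + 56089·3.4 = 910517.8.
Share for A: 299804/910517.8 = 0.32927.
n_A = 50 × 0.32927 = 16.463... → 16.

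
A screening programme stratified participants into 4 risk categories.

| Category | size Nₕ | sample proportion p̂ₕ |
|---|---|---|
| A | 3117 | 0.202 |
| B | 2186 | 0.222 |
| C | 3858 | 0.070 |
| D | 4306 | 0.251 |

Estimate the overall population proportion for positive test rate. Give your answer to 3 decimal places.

Wₕ = Nₕ/N with N = 13467: 0.2315, 0.1623, 0.2865, 0.3197.
p̂_st = 0.2315·0.202 + 0.1623·0.222 + 0.2865·0.070 + 0.3197·0.251 ≈ 0.18310... → 0.183.

0.183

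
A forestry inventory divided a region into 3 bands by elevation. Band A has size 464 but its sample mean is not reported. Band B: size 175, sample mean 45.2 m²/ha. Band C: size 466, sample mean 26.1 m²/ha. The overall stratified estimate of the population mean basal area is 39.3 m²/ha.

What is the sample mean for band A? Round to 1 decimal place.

50.3

Σ Nₕx̄ₕ = N·μ, so 464·x̄_A = 1105·39.3 − (175·45.2 + 466·26.1).
= 43426.5 − 20072.6 = 23353.9.
x̄_A = 23353.9 / 464 = 50.332... → 50.3.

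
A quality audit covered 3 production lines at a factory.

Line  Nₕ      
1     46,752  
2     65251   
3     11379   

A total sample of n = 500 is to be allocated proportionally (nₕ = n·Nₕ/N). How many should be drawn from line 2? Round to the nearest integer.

N = 46752 + 65251 + 11379 = 123382.
n_2 = 500·65251/123382 = 264.427... → 264.

264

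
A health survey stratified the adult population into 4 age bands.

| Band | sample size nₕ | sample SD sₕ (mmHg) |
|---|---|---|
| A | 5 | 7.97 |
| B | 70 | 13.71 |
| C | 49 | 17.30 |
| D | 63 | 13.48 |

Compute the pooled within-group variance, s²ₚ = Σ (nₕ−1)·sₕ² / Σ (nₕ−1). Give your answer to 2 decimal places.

212.33

A: (5−1)·7.97² = 4·63.5209 = 254.0836
B: (70−1)·13.71² = 69·187.9641 = 12969.5229
C: (49−1)·17.30² = 48·299.29 = 14365.92
D: (63−1)·13.48² = 62·181.7104 = 11266.0448
Numerator = 38855.5713; denominator = Σ(nₕ−1) = 183.
s²ₚ = 38855.5713/183 = 212.3255... → 212.33.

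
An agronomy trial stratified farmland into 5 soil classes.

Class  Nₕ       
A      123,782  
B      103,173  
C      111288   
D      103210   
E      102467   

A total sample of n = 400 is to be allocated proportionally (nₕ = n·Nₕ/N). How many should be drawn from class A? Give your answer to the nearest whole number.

91

N = 123782 + 103173 + 111288 + 103210 + 102467 = 543920.
n_A = 400·123782/543920 = 91.030... → 91.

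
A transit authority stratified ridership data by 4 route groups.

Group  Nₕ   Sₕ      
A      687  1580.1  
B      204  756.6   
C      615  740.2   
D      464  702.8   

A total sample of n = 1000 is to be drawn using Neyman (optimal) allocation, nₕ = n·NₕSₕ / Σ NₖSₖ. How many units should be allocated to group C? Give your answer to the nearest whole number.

A: NₕSₕ = 687·1580.1 = 1085528.7
B: NₕSₕ = 204·756.6 = 154346.4
C: NₕSₕ = 615·740.2 = 455223
D: NₕSₕ = 464·702.8 = 326099.2
Σ NₕSₕ = 2021197.3.
n_C = 1000·455223/2021197.3 = 225.224... → 225.

225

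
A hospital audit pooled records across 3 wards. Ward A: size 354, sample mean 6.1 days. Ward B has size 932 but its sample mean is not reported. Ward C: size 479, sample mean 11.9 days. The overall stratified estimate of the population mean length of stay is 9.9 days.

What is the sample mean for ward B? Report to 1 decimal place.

10.3

N = 354 + 932 + 479 = 1765.
Overall total = μ·N = 9.9·1765 = 17473.5.
Subtract the known strata: 354·6.1 + 479·11.9 = 7859.5.
Remaining total for ward B: 17473.5 − 7859.5 = 9614.
Divide by its size: 9614 / 932 = 10.315... → 10.3.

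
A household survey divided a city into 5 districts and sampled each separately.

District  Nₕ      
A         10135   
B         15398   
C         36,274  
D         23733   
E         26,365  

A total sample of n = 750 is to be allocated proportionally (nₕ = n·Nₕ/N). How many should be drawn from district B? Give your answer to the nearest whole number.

Share of district B = 15398/111905 = 0.13760.
Allocate 750 × 0.13760 = 103.199... → 103.

103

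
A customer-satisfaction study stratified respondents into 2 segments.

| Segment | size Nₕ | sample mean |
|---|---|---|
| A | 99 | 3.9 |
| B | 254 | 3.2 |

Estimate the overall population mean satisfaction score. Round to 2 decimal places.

N = 99 + 254 = 353.
Weight each subgroup mean by Nₕ/N and sum.
Σ Nₕx̄ₕ = 99·3.9 + 254·3.2 = 386.1 + 812.8 = 1198.9.
Divide by N: 1198.9 / 353 = 3.3963... → 3.40.

3.40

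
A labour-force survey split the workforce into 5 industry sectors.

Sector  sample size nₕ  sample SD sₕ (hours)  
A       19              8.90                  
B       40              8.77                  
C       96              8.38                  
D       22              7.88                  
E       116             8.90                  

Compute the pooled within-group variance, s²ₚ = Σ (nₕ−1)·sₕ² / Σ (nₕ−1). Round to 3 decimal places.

A: (19−1)·8.90² = 18·79.21 = 1425.78
B: (40−1)·8.77² = 39·76.9129 = 2999.6031
C: (96−1)·8.38² = 95·70.2244 = 6671.318
D: (22−1)·7.88² = 21·62.0944 = 1303.9824
E: (116−1)·8.90² = 115·79.21 = 9109.15
Numerator = 21509.8335; denominator = Σ(nₕ−1) = 288.
s²ₚ = 21509.8335/288 = 74.68692... → 74.687.

74.687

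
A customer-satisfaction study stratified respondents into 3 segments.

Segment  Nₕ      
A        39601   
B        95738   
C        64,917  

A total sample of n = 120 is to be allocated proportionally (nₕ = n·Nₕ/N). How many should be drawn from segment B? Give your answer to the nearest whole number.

57

N = 39601 + 95738 + 64917 = 200256.
n_B = 120·95738/200256 = 57.369... → 57.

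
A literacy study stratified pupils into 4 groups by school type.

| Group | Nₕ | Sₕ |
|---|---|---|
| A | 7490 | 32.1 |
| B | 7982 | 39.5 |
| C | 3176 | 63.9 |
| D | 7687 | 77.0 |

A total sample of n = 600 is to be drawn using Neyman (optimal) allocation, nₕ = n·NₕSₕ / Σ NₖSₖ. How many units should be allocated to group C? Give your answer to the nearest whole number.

Σ NₕSₕ = 7490·32.1 + 7982·39.5 + 3176·63.9 + 7687·77.0 = 1350563.4.
Share for C: 202946.4/1350563.4 = 0.15027.
n_C = 600 × 0.15027 = 90.161... → 90.

90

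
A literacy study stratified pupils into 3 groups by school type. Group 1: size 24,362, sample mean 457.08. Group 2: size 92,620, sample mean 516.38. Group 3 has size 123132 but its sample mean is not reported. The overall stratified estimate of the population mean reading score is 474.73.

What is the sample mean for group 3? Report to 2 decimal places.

N = 24362 + 92620 + 123132 = 240114.
Overall total = μ·N = 474.73·240114 = 113989319.22.
Subtract the known strata: 24362·457.08 + 92620·516.38 = 58962498.56.
Remaining total for group 3: 113989319.22 − 58962498.56 = 55026820.66.
Divide by its size: 55026820.66 / 123132 = 446.8929... → 446.89.

446.89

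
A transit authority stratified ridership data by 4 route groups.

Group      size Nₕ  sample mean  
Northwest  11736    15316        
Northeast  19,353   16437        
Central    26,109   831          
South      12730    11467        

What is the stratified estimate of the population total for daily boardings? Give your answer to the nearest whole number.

665525326

Estimate total by summing Nₕ·x̄ₕ over strata.
11736·15316 + 19353·16437 + 26109·831 + 12730·11467 = 179748576 + 318105261 + 21696579 + 145974910 = 665525326.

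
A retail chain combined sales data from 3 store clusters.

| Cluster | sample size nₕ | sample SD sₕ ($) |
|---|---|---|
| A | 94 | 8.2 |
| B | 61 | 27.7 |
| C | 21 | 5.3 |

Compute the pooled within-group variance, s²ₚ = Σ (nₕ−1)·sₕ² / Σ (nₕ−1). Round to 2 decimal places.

305.51

A: (94−1)·8.2² = 93·67.24 = 6253.32
B: (61−1)·27.7² = 60·767.29 = 46037.4
C: (21−1)·5.3² = 20·28.09 = 561.8
Numerator = 52852.52; denominator = Σ(nₕ−1) = 173.
s²ₚ = 52852.52/173 = 305.5059... → 305.51.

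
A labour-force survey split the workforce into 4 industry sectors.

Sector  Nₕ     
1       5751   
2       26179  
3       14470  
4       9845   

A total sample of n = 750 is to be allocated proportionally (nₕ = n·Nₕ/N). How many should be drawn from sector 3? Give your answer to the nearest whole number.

193

N = 5751 + 26179 + 14470 + 9845 = 56245.
n_3 = 750·14470/56245 = 192.950... → 193.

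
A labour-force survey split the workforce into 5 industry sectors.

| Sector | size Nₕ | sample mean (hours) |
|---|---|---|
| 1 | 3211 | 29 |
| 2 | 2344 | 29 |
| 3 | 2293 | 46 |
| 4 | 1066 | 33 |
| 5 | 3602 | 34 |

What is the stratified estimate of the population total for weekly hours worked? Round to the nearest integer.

424219

1: 3211·29 = 93119
2: 2344·29 = 67976
3: 2293·46 = 105478
4: 1066·33 = 35178
5: 3602·34 = 122468
τ̂ = Σ Nₕx̄ₕ = 424219.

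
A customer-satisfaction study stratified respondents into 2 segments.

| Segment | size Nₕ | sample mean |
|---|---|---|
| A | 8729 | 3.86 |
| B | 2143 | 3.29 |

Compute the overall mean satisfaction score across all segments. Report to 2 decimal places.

N = 8729 + 2143 = 10872.
Weight each subgroup mean by Nₕ/N and sum.
Σ Nₕx̄ₕ = 8729·3.86 + 2143·3.29 = 33693.94 + 7050.47 = 40744.41.
Divide by N: 40744.41 / 10872 = 3.7476... → 3.75.

3.75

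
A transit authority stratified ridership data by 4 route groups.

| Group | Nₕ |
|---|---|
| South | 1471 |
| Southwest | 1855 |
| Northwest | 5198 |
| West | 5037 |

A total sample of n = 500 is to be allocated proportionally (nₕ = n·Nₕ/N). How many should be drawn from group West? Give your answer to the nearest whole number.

N = 1471 + 1855 + 5198 + 5037 = 13561.
n_West = 500·5037/13561 = 185.716... → 186.

186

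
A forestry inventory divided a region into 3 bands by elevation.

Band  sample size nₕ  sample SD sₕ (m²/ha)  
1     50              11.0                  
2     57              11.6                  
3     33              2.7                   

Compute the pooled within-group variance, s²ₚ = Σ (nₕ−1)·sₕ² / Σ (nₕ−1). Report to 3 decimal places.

99.983

Degrees of freedom: 49 + 56 + 32 = 137.
Σ(nₕ−1)sₕ² = 49·121 + 56·134.56 + 32·7.29 = 13697.64.
s²ₚ = 13697.64 / 137 = 99.98277... → 99.983.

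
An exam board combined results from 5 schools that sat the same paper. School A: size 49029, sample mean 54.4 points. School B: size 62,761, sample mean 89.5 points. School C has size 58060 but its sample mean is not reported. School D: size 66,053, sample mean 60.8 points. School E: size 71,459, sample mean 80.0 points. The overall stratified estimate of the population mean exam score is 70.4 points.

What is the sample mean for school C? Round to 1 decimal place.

62.4

N = 49029 + 62761 + 58060 + 66053 + 71459 = 307362.
Overall total = μ·N = 70.4·307362 = 21638284.8.
Subtract the known strata: 49029·54.4 + 62761·89.5 + 66053·60.8 + 71459·80.0 = 18017029.5.
Remaining total for school C: 21638284.8 − 18017029.5 = 3621255.3.
Divide by its size: 3621255.3 / 58060 = 62.371... → 62.4.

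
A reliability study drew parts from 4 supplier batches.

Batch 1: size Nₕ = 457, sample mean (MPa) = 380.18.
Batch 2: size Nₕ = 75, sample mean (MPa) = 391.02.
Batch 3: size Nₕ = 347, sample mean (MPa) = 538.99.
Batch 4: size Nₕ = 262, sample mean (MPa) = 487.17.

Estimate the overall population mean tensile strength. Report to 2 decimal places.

453.76

x̄_st = (Σ Nₕx̄ₕ) / (Σ Nₕ) = (457·380.18 + 75·391.02 + 347·538.99 + 262·487.17) / 1141
= 517736.83 / 1141 = 453.7571... → 453.76.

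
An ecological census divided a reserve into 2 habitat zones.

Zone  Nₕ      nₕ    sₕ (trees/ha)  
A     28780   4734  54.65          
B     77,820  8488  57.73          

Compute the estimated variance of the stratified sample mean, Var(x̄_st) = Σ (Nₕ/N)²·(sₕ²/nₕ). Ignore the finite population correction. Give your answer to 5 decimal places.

0.25524

N = 106600; Wₕ = Nₕ/N.
zone A: (28780/106600)²·54.65²/4734 = 0.04598532
zone B: (77820/106600)²·57.73²/8488 = 0.20925015
Sum = 0.25523548 → 0.25524.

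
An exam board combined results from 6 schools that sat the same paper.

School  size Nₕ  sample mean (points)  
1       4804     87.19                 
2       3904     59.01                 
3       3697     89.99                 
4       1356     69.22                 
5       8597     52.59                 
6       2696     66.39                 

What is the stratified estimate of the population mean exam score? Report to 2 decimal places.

68.13

N = 4804 + 3904 + 3697 + 1356 + 8597 + 2696 = 25054.
Weight each subgroup mean by Nₕ/N and sum.
Σ Nₕx̄ₕ = 4804·87.19 + 3904·59.01 + 3697·89.99 + 1356·69.22 + 8597·52.59 + 2696·66.39 = 418860.76 + 230375.04 + 332693.03 + 93862.32 + 452116.23 + 178987.44 = 1706894.82.
Divide by N: 1706894.82 / 25054 = 68.1286... → 68.13.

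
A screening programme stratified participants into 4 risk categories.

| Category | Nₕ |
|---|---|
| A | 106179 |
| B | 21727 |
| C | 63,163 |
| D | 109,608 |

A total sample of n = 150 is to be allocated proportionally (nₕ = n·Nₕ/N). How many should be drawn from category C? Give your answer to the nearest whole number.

32

N = 106179 + 21727 + 63163 + 109608 = 300677.
n_C = 150·63163/300677 = 31.510... → 32.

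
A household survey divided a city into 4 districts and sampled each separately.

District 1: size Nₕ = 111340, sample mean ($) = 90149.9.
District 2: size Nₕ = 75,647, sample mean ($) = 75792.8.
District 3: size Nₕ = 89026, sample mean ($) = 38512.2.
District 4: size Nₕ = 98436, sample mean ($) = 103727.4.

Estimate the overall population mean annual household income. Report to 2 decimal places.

78541.76

x̄_st = (Σ Nₕx̄ₕ) / (Σ Nₕ) = (111340·90149.9 + 75647·75792.8 + 89026·38512.2 + 98436·103727.4) / 374449
= 29409885271.2 / 374449 = 78541.7648... → 78541.76.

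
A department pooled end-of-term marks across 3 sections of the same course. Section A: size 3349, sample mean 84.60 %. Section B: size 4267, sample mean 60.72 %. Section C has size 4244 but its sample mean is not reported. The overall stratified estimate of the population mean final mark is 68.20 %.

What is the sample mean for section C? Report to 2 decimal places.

Σ Nₕx̄ₕ = N·μ, so 4244·x̄_C = 11860·68.20 − (3349·84.60 + 4267·60.72).
= 808852 − 542417.64 = 266434.36.
x̄_C = 266434.36 / 4244 = 62.7791... → 62.78.

62.78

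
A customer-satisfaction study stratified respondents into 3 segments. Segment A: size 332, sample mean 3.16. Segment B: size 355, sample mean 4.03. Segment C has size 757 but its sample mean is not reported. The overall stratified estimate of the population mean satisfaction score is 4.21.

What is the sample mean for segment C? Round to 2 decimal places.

N = 332 + 355 + 757 = 1444.
Overall total = μ·N = 4.21·1444 = 6079.24.
Subtract the known strata: 332·3.16 + 355·4.03 = 2479.77.
Remaining total for segment C: 6079.24 − 2479.77 = 3599.47.
Divide by its size: 3599.47 / 757 = 4.7549... → 4.75.

4.75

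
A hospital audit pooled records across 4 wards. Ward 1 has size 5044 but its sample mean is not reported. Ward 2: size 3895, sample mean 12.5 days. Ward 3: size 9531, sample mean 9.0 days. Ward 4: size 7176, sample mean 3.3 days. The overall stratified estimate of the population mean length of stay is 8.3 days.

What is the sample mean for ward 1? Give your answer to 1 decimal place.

10.8

N = 5044 + 3895 + 9531 + 7176 = 25646.
Overall total = μ·N = 8.3·25646 = 212861.8.
Subtract the known strata: 3895·12.5 + 9531·9.0 + 7176·3.3 = 158147.3.
Remaining total for ward 1: 212861.8 − 158147.3 = 54714.5.
Divide by its size: 54714.5 / 5044 = 10.847... → 10.8.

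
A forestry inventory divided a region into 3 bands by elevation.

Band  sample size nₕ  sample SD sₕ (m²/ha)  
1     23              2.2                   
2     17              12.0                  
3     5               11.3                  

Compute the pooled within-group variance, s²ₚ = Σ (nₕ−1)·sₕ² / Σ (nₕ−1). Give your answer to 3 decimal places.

1: (23−1)·2.2² = 22·4.84 = 106.48
2: (17−1)·12.0² = 16·144 = 2304
3: (5−1)·11.3² = 4·127.69 = 510.76
Numerator = 2921.24; denominator = Σ(nₕ−1) = 42.
s²ₚ = 2921.24/42 = 69.55333... → 69.553.

69.553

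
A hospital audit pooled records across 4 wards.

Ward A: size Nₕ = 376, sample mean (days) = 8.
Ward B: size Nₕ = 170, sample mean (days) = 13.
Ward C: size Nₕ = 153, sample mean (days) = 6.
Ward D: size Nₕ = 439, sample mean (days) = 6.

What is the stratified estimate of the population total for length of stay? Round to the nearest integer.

A: 376·8 = 3008
B: 170·13 = 2210
C: 153·6 = 918
D: 439·6 = 2634
τ̂ = Σ Nₕx̄ₕ = 8770.

8770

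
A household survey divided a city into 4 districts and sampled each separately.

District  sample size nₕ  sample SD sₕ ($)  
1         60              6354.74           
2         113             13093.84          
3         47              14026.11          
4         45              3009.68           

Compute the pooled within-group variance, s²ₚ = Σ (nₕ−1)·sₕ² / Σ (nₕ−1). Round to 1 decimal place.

118900572.9

1: (60−1)·6354.74² = 59·40382720.4676 = 2382580507.5884
2: (113−1)·13093.84² = 112·171448645.9456 = 19202248345.9072
3: (47−1)·14026.11² = 46·196731761.7321 = 9049661039.6766
4: (45−1)·3009.68² = 44·9058173.7024 = 398559642.9056
Numerator = 31033049536.0778; denominator = Σ(nₕ−1) = 261.
s²ₚ = 31033049536.0778/261 = 118900572.935... → 118900572.9.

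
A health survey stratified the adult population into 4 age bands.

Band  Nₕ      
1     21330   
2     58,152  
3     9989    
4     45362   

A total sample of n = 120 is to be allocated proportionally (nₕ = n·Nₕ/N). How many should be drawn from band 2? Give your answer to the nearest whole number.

52

Share of band 2 = 58152/134833 = 0.43129.
Allocate 120 × 0.43129 = 51.755... → 52.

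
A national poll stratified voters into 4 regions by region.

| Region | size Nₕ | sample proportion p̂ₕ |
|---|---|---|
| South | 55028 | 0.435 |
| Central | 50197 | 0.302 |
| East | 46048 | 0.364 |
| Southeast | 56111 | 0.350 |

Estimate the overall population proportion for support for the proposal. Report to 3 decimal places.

0.364

Wₕ = Nₕ/N with N = 207384: 0.2653, 0.2420, 0.2220, 0.2706.
p̂_st = 0.2653·0.435 + 0.2420·0.302 + 0.2220·0.364 + 0.2706·0.350 ≈ 0.36404... → 0.364.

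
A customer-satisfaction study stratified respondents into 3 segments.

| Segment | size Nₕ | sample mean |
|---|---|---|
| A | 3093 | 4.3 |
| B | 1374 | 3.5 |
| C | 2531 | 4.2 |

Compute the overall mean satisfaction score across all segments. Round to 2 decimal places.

4.11

N = 3093 + 1374 + 2531 = 6998.
The stratified mean weights each stratum mean by its population share Nₕ/N.
Σ Nₕx̄ₕ = 3093·4.3 + 1374·3.5 + 2531·4.2 = 13299.9 + 4809 + 10630.2 = 28739.1.
Divide by N: 28739.1 / 6998 = 4.1068... → 4.11.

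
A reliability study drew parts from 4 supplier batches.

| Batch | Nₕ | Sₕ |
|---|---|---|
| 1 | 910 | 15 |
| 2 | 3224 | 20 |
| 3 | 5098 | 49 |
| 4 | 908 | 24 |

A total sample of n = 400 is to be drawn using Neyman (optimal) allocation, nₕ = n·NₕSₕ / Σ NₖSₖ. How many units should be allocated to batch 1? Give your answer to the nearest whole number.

Σ NₕSₕ = 910·15 + 3224·20 + 5098·49 + 908·24 = 349724.
Share for 1: 13650/349724 = 0.03903.
n_1 = 400 × 0.03903 = 15.612... → 16.

16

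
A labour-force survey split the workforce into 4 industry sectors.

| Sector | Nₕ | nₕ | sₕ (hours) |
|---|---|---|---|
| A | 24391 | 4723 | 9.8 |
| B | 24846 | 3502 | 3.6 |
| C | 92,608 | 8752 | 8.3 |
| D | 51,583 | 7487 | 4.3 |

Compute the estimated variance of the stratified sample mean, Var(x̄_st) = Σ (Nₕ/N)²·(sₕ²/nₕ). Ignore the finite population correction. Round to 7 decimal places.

0.0023643

N = 193428; Wₕ = Nₕ/N.
sector A: (24391/193428)²·9.8²/4723 = 0.0003233365
sector B: (24846/193428)²·3.6²/3502 = 0.0000610609
sector C: (92608/193428)²·8.3²/8752 = 0.0018042936
sector D: (51583/193428)²·4.3²/7487 = 0.0001756320
Sum = 0.0023643229 → 0.0023643.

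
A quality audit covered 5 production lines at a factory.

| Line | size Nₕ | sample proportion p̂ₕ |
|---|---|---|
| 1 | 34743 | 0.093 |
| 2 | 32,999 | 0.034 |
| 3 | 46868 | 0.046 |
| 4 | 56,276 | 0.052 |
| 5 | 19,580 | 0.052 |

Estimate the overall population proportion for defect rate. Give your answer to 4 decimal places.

N = 34743 + 32999 + 46868 + 56276 + 19580 = 190466.
Overall proportion = Σ (Nₕ/N)·p̂ₕ.
Σ Nₕp̂ₕ = 3231.099 + 1121.966 + 2155.928 + 2926.352 + 1018.16 = 10453.505.
10453.505 / 190466 = 0.054884... → 0.0549.

0.0549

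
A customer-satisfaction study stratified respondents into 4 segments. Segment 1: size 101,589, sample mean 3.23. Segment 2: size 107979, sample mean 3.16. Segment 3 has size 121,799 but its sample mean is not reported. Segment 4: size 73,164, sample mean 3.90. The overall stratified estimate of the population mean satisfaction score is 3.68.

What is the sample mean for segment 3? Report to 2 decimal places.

4.38

N = 101589 + 107979 + 121799 + 73164 = 404531.
Overall total = μ·N = 3.68·404531 = 1488674.08.
Subtract the known strata: 101589·3.23 + 107979·3.16 + 73164·3.90 = 954685.71.
Remaining total for segment 3: 1488674.08 − 954685.71 = 533988.37.
Divide by its size: 533988.37 / 121799 = 4.3842... → 4.38.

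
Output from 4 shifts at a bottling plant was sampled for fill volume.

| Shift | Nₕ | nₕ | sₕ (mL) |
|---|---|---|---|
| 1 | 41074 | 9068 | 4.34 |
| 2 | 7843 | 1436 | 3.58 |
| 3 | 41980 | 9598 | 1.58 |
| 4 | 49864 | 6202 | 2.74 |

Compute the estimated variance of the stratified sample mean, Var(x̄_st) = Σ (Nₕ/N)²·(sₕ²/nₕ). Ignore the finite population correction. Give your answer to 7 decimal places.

N = 140761. Term for each stratum: Wₕ²sₕ²/nₕ.
Var(x̄_st) = 0.0001768631 + 0.0000277084 + 0.0000231342 + 0.0001519074 = 0.0003796130 → 0.0003796.

0.0003796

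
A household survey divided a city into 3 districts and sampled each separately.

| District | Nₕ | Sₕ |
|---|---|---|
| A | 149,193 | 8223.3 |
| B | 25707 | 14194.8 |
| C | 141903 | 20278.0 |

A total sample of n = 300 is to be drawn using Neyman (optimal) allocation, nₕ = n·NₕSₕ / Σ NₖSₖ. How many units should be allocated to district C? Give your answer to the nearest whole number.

Σ NₕSₕ = 149193·8223.3 + 25707·14194.8 + 141903·20278.0 = 4469273554.5.
Share for C: 2877509034/4469273554.5 = 0.64384.
n_C = 300 × 0.64384 = 193.153... → 193.

193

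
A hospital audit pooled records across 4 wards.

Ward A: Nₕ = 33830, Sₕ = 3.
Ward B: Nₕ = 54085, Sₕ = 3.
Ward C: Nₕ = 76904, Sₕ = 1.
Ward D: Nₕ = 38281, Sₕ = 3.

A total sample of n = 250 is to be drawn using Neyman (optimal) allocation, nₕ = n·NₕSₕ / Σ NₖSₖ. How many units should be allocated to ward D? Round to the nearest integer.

Σ NₕSₕ = 33830·3 + 54085·3 + 76904·1 + 38281·3 = 455492.
Share for D: 114843/455492 = 0.25213.
n_D = 250 × 0.25213 = 63.032... → 63.

63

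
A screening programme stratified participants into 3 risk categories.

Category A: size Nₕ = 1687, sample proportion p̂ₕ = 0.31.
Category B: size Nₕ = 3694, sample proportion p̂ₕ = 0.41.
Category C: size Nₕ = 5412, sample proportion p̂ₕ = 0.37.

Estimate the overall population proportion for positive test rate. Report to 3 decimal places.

0.374

Wₕ = Nₕ/N with N = 10793: 0.1563, 0.3423, 0.5014.
p̂_st = 0.1563·0.31 + 0.3423·0.41 + 0.5014·0.37 ≈ 0.37431... → 0.374.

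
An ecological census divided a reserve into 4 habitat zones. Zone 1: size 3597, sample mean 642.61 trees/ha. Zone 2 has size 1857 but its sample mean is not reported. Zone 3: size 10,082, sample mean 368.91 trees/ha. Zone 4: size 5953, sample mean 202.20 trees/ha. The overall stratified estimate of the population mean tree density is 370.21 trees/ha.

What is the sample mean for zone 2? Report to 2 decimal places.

388.22

N = 3597 + 1857 + 10082 + 5953 = 21489.
Overall total = μ·N = 370.21·21489 = 7955442.69.
Subtract the known strata: 3597·642.61 + 10082·368.91 + 5953·202.20 = 7234515.39.
Remaining total for zone 2: 7955442.69 − 7234515.39 = 720927.3.
Divide by its size: 720927.3 / 1857 = 388.2215... → 388.22.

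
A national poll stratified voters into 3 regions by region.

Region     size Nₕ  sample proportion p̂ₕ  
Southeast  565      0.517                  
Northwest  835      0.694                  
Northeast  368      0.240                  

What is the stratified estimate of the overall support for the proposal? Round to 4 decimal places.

0.5429

Wₕ = Nₕ/N with N = 1768: 0.3196, 0.4723, 0.2081.
p̂_st = 0.3196·0.517 + 0.4723·0.694 + 0.2081·0.240 ≈ 0.542938... → 0.5429.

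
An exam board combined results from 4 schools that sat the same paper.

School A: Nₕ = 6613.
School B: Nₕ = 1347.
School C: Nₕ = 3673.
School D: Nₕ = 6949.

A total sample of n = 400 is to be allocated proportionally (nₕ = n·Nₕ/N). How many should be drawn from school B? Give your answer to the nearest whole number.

N = 6613 + 1347 + 3673 + 6949 = 18582.
n_B = 400·1347/18582 = 28.996... → 29.

29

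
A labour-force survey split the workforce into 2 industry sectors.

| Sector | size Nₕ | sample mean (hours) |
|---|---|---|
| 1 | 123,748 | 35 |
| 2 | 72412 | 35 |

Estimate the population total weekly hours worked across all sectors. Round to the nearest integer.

6865600

1: 123748·35 = 4331180
2: 72412·35 = 2534420
τ̂ = Σ Nₕx̄ₕ = 6865600.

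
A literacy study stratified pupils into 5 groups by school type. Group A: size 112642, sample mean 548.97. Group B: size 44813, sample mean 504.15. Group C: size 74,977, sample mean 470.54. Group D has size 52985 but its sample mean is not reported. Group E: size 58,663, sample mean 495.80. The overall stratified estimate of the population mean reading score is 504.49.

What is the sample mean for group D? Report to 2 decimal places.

467.88

N = 112642 + 44813 + 74977 + 52985 + 58663 = 344080.
Overall total = μ·N = 504.49·344080 = 173584919.2.
Subtract the known strata: 112642·548.97 + 44813·504.15 + 74977·470.54 + 58663·495.80 = 148794345.67.
Remaining total for group D: 173584919.2 − 148794345.67 = 24790573.53.
Divide by its size: 24790573.53 / 52985 = 467.8791... → 467.88.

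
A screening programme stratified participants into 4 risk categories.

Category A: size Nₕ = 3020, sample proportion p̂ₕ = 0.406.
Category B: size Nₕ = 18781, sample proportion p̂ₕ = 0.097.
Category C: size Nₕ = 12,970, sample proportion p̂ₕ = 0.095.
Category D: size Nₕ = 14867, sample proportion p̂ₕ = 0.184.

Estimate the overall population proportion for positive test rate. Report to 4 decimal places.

0.1413

Wₕ = Nₕ/N with N = 49638: 0.0608, 0.3784, 0.2613, 0.2995.
p̂_st = 0.0608·0.406 + 0.3784·0.097 + 0.2613·0.095 + 0.2995·0.184 ≈ 0.141334... → 0.1413.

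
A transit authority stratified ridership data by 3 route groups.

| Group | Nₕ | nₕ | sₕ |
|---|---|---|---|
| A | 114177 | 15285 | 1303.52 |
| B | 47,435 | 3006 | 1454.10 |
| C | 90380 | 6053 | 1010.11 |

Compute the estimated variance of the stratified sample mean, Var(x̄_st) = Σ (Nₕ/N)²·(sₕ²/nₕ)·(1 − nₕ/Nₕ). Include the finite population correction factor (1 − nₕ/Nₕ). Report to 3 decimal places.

N = 251992; Wₕ = Nₕ/N.
group A: (114177/251992)²·1303.52²/15285·(1 − 15285/114177) = 19.766794
group B: (47435/251992)²·1454.10²/3006·(1 − 3006/47435) = 23.344873
group C: (90380/251992)²·1010.11²/6053·(1 − 6053/90380) = 20.231689
Sum = 63.343356 → 63.343.

63.343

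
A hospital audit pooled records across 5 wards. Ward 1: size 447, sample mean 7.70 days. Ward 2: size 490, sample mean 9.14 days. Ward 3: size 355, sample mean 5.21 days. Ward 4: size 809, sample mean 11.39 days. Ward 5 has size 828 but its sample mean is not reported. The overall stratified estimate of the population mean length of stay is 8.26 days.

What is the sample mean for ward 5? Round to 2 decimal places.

6.29

N = 447 + 490 + 355 + 809 + 828 = 2929.
Overall total = μ·N = 8.26·2929 = 24193.54.
Subtract the known strata: 447·7.70 + 490·9.14 + 355·5.21 + 809·11.39 = 18984.56.
Remaining total for ward 5: 24193.54 − 18984.56 = 5208.98.
Divide by its size: 5208.98 / 828 = 6.2910... → 6.29.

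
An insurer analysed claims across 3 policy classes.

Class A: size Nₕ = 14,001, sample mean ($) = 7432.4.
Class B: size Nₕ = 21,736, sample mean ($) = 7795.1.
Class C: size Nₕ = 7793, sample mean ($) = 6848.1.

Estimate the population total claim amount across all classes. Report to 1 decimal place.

Population total = Σ Nₕ·x̄ₕ (each stratum's size times its mean).
14001·7432.4 + 21736·7795.1 + 7793·6848.1 = 104061032.4 + 169434293.6 + 53367243.3 = 326862569.3.

326862569.3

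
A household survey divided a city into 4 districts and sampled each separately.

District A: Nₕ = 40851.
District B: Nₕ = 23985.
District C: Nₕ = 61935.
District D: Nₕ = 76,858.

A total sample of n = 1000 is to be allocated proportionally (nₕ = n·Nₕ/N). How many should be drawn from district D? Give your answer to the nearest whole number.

Share of district D = 76858/203629 = 0.37744.
Allocate 1000 × 0.37744 = 377.441... → 377.

377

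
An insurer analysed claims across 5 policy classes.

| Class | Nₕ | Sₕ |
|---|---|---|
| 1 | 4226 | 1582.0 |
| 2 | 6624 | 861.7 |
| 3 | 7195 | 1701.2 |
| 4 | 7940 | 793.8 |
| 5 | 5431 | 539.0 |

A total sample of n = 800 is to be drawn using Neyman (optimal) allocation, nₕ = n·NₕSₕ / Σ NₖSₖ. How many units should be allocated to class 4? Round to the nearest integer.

Σ NₕSₕ = 4226·1582.0 + 6624·861.7 + 7195·1701.2 + 7940·793.8 + 5431·539.0 = 33863647.8.
Share for 4: 6302772/33863647.8 = 0.18612.
n_4 = 800 × 0.18612 = 148.898... → 149.

149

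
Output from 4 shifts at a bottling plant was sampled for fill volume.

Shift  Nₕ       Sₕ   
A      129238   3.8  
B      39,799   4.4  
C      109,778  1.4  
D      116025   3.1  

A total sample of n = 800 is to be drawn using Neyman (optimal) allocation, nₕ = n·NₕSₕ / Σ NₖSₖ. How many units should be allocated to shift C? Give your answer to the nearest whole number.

Σ NₕSₕ = 129238·3.8 + 39799·4.4 + 109778·1.4 + 116025·3.1 = 1179586.7.
Share for C: 153689.2/1179586.7 = 0.13029.
n_C = 800 × 0.13029 = 104.233... → 104.

104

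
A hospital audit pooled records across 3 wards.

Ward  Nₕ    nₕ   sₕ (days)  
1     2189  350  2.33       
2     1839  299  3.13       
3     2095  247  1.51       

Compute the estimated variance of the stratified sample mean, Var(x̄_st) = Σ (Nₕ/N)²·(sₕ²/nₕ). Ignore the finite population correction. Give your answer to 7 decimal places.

N = 6123; Wₕ = Nₕ/N.
ward 1: (2189/6123)²·2.33²/350 = 0.0019824708
ward 2: (1839/6123)²·3.13²/299 = 0.0029556461
ward 3: (2095/6123)²·1.51²/247 = 0.0010806784
Sum = 0.0060187953 → 0.0060188.

0.0060188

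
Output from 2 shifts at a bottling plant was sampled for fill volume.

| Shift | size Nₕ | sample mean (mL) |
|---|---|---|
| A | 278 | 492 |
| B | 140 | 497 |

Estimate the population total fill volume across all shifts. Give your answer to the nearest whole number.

Estimate total by summing Nₕ·x̄ₕ over strata.
278·492 + 140·497 = 136776 + 69580 = 206356.

206356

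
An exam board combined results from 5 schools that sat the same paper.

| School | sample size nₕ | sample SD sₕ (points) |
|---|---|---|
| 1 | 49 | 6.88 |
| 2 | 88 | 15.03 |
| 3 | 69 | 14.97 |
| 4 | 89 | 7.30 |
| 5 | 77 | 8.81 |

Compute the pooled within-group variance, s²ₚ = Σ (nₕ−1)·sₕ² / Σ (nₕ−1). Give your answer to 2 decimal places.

1: (49−1)·6.88² = 48·47.3344 = 2272.0512
2: (88−1)·15.03² = 87·225.9009 = 19653.3783
3: (69−1)·14.97² = 68·224.1009 = 15238.8612
4: (89−1)·7.30² = 88·53.29 = 4689.52
5: (77−1)·8.81² = 76·77.6161 = 5898.8236
Numerator = 47752.6343; denominator = Σ(nₕ−1) = 367.
s²ₚ = 47752.6343/367 = 130.1162... → 130.12.

130.12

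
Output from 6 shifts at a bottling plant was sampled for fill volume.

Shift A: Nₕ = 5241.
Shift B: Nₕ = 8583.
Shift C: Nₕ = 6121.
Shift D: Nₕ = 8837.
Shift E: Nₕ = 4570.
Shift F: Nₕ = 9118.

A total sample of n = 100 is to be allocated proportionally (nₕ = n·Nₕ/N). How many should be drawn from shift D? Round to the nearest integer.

N = 5241 + 8583 + 6121 + 8837 + 4570 + 9118 = 42470.
n_D = 100·8837/42470 = 20.808... → 21.

21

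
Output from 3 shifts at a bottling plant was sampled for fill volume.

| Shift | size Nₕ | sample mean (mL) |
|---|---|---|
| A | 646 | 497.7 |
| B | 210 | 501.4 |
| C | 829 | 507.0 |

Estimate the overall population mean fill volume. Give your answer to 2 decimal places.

502.74

N = 646 + 210 + 829 = 1685.
The stratified mean weights each stratum mean by its population share Nₕ/N.
Σ Nₕx̄ₕ = 646·497.7 + 210·501.4 + 829·507.0 = 321514.2 + 105294 + 420303 = 847111.2.
Divide by N: 847111.2 / 1685 = 502.7366... → 502.74.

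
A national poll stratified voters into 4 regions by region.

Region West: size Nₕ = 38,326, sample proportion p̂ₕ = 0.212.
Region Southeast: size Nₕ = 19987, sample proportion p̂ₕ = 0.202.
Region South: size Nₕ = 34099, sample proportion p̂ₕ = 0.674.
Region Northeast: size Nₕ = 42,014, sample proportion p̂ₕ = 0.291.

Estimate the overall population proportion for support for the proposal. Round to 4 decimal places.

N = 38326 + 19987 + 34099 + 42014 = 134426.
Overall proportion = Σ (Nₕ/N)·p̂ₕ.
Σ Nₕp̂ₕ = 8125.112 + 4037.374 + 22982.726 + 12226.074 = 47371.286.
47371.286 / 134426 = 0.352397... → 0.3524.

0.3524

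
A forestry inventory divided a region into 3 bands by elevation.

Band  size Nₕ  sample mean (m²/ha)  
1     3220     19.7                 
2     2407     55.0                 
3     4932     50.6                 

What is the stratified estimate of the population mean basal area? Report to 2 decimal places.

N = 3220 + 2407 + 4932 = 10559.
Overall mean = Σ (Nₕ/N)·x̄ₕ — weight by population share, not a simple average.
Σ Nₕx̄ₕ = 3220·19.7 + 2407·55.0 + 4932·50.6 = 63434 + 132385 + 249559.2 = 445378.2.
Divide by N: 445378.2 / 10559 = 42.1800... → 42.18.

42.18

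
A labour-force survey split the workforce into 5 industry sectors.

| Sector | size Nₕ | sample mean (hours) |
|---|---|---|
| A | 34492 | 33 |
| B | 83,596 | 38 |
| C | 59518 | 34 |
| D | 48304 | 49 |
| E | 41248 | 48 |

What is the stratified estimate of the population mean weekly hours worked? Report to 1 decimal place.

40.0

N = 267158; weights Wₕ = Nₕ/N = (0.1291, 0.3129, 0.2228, 0.1808, 0.1544).
x̄_st = Σ Wₕ·x̄ₕ = 0.1291·33 + 0.3129·38 + 0.2228·34 + 0.1808·49 + 0.1544·48 ≈ 39.996...
→ 40.0.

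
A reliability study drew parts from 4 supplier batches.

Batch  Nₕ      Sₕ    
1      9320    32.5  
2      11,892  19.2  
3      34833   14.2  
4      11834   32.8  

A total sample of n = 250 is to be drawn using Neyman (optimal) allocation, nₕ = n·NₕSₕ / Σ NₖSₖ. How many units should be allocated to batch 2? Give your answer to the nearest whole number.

40

Σ NₕSₕ = 9320·32.5 + 11892·19.2 + 34833·14.2 + 11834·32.8 = 1414010.2.
Share for 2: 228326.4/1414010.2 = 0.16147.
n_2 = 250 × 0.16147 = 40.369... → 40.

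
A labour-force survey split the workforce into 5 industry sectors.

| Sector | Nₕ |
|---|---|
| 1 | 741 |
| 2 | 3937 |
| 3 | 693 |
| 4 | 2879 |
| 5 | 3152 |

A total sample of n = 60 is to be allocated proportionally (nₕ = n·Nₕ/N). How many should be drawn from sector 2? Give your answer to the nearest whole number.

21

N = 741 + 3937 + 693 + 2879 + 3152 = 11402.
n_2 = 60·3937/11402 = 20.717... → 21.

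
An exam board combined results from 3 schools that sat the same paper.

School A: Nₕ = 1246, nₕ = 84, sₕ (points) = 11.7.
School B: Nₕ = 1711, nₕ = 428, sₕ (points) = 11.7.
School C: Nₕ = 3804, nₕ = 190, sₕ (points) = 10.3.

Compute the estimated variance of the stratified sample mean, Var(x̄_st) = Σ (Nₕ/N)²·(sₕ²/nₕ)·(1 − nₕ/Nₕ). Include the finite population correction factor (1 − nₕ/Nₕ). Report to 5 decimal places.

0.23491

N = 6761. Term for each stratum: Wₕ²sₕ²/nₕ·(1−nₕ/Nₕ).
Var(x̄_st) = 0.05161723 + 0.01535970 + 0.16792975 = 0.23490668 → 0.23491.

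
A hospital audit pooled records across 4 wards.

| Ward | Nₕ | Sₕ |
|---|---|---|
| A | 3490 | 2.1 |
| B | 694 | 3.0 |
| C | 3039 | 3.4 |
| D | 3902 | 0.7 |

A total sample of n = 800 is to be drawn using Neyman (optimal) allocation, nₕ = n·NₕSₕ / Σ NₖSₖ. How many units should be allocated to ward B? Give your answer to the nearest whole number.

A: NₕSₕ = 3490·2.1 = 7329
B: NₕSₕ = 694·3.0 = 2082
C: NₕSₕ = 3039·3.4 = 10332.6
D: NₕSₕ = 3902·0.7 = 2731.4
Σ NₕSₕ = 22475.
n_B = 800·2082/22475 = 74.109... → 74.

74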